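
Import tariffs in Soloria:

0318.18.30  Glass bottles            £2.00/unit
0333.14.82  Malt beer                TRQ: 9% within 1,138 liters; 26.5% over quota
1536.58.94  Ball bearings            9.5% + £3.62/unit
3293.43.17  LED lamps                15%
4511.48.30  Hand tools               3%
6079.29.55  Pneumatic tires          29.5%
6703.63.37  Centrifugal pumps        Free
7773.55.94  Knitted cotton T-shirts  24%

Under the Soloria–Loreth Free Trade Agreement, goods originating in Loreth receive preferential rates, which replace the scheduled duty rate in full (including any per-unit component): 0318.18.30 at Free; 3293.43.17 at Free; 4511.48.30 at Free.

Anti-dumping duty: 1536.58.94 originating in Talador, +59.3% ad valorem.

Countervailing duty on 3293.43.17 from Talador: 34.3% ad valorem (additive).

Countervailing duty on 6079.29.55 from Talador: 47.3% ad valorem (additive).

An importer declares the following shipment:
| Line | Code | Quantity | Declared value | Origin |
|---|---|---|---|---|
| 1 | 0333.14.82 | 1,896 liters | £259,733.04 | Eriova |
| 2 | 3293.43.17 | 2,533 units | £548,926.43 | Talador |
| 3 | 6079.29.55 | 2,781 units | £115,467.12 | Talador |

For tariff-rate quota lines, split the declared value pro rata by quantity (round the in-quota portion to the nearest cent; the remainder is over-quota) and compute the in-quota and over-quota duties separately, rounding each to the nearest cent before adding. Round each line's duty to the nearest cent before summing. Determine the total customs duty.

£400,847.18

Line 1 (0333.14.82, Eriova, 1,896 liters, £259,733.04):
Code 0333.14.82 is under a tariff-rate quota (threshold 1,138 liters). In-quota: 1,138 liters at 9%; over-quota: 758 liters at 26.5%.
Pro-rata value split: in-quota = £259,733.04 × 1,138/1,896 = £155,894.62; over-quota = £259,733.04 − £155,894.62 = £103,838.42.
In-quota duty = £155,894.62 × 9% = £14,030.52. Over-quota duty = £103,838.42 × 26.5% = £27,517.18.
Line duty = £14,030.52 + £27,517.18 = £41,547.70.
Line 2 (3293.43.17, Talador, 2,533 units, £548,926.43):
Base rate for 3293.43.17 is 15%.
3293.43.17 has an FTA preferential rate, but origin Talador is not Loreth; base rate stands.
Additional duty on 3293.43.17 from Talador: +34.3%. Applied ad valorem rate: 15% + 34.3% = 49.3%.
Duty = £548,926.43 × 49.3% = £270,620.73.
Line 3 (6079.29.55, Talador, 2,781 units, £115,467.12):
Base rate for 6079.29.55 is 29.5%.
Additional duty on 6079.29.55 from Talador: +47.3%. Applied ad valorem rate: 29.5% + 47.3% = 76.8%.
Duty = £115,467.12 × 76.8% = £88,678.75.
Total = £41,547.70 + £270,620.73 + £88,678.75 = £400,847.18.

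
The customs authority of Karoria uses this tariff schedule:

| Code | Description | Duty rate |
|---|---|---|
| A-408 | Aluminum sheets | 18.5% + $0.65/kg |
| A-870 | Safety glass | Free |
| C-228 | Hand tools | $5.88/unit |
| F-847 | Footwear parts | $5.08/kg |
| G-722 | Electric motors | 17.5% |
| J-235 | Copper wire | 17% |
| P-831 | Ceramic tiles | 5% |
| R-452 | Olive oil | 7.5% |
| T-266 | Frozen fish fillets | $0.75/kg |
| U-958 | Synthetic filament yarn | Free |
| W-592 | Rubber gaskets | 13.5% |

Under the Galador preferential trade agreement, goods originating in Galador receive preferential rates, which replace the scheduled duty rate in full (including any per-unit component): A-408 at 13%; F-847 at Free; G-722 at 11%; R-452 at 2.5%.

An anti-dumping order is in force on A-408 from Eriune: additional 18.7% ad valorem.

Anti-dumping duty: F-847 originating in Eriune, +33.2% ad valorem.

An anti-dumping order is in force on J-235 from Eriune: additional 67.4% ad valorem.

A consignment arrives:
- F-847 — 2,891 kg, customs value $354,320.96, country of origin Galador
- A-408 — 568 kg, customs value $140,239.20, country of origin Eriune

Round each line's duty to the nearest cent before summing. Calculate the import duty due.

Line 1 (F-847, Galador, 2,891 kg, $354,320.96):
Base rate for F-847 is $5.08/kg.
Origin Galador qualifies under the Karoria–Galador agreement and F-847 is covered: preferential rate Free applies instead.
The additional-duty order on F-847 targets Eriune, not Galador; it does not apply.
Duty = $354,320.96 × 0% = $0.00.
Line 2 (A-408, Eriune, 568 kg, $140,239.20):
Base rate for A-408 is 18.5% + $0.65/kg.
A-408 has an FTA preferential rate, but origin Eriune is not Galador; base rate stands.
Additional duty on A-408 from Eriune: +18.7%. Applied ad valorem rate: 18.5% + 18.7% = 37.2%.
Duty = $140,239.20 × 37.2% + 568 × $0.65 = $52,538.18.
Total = $0.00 + $52,538.18 = $52,538.18.

$52,538.18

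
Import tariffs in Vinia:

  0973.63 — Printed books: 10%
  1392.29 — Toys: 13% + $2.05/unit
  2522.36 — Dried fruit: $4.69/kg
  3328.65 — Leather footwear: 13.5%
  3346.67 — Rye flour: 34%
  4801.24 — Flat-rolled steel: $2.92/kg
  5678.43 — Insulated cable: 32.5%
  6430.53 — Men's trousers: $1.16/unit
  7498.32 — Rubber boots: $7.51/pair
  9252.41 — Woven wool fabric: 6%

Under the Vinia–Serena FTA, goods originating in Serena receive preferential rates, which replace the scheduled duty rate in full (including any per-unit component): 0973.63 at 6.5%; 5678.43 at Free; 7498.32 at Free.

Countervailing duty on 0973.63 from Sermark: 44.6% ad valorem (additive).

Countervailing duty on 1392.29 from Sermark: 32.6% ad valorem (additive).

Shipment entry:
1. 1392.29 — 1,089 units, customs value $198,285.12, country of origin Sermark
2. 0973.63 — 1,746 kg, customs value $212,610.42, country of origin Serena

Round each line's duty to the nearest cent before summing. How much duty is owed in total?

Line 1 (1392.29, Sermark, 1,089 units, $198,285.12):
Base rate for 1392.29 is 13% + $2.05/unit.
Additional duty on 1392.29 from Sermark: +32.6%. Applied ad valorem rate: 13% + 32.6% = 45.6%.
Duty = $198,285.12 × 45.6% + 1,089 × $2.05 = $92,650.46.
Line 2 (0973.63, Serena, 1,746 kg, $212,610.42):
Base rate for 0973.63 is 10%.
Origin Serena qualifies under the Vinia–Serena agreement and 0973.63 is covered: preferential rate 6.5% applies instead.
The additional-duty order on 0973.63 targets Sermark, not Serena; it does not apply.
Duty = $212,610.42 × 6.5% = $13,819.68.
Total = $92,650.46 + $13,819.68 = $106,470.14.

$106,470.14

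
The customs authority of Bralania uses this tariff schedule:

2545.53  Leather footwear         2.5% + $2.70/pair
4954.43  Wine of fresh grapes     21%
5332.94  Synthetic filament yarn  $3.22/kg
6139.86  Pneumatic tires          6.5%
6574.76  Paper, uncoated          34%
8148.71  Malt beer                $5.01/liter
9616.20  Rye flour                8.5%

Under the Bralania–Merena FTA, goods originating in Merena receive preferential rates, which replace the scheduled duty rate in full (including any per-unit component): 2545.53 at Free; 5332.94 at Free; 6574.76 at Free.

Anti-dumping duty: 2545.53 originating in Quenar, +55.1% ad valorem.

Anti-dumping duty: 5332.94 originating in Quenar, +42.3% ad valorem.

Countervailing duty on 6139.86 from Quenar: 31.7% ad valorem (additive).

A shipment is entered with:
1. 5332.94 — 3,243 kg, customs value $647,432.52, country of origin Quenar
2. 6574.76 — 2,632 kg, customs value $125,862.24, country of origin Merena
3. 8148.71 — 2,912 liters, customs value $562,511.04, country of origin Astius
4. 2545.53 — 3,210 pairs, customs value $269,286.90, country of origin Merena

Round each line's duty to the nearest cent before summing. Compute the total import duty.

$298,895.54

Line 1 (5332.94, Quenar, 3,243 kg, $647,432.52):
Base rate for 5332.94 is $3.22/kg.
5332.94 has an FTA preferential rate, but origin Quenar is not Merena; base rate stands.
Additional duty on 5332.94 from Quenar: +42.3% ad valorem. Applied ad valorem rate = 42.3%.
Duty = $647,432.52 × 42.3% + 3,243 × $3.22 = $284,306.42.
Line 2 (6574.76, Merena, 2,632 kg, $125,862.24):
Base rate for 6574.76 is 34%.
Origin Merena qualifies under the Bralania–Merena agreement and 6574.76 is covered: preferential rate Free applies instead.
Duty = $125,862.24 × 0% = $0.00.
Line 3 (8148.71, Astius, 2,912 liters, $562,511.04):
Base rate for 8148.71 is $5.01/liter.
Duty = 2,912 × $5.01 = $14,589.12.
Line 4 (2545.53, Merena, 3,210 pairs, $269,286.90):
Base rate for 2545.53 is 2.5% + $2.70/pair.
Origin Merena qualifies under the Bralania–Merena agreement and 2545.53 is covered: preferential rate Free applies instead.
The additional-duty order on 2545.53 targets Quenar, not Merena; it does not apply.
Duty = $269,286.90 × 0% = $0.00.
Total = $284,306.42 + $0.00 + $14,589.12 + $0.00 = $298,895.54.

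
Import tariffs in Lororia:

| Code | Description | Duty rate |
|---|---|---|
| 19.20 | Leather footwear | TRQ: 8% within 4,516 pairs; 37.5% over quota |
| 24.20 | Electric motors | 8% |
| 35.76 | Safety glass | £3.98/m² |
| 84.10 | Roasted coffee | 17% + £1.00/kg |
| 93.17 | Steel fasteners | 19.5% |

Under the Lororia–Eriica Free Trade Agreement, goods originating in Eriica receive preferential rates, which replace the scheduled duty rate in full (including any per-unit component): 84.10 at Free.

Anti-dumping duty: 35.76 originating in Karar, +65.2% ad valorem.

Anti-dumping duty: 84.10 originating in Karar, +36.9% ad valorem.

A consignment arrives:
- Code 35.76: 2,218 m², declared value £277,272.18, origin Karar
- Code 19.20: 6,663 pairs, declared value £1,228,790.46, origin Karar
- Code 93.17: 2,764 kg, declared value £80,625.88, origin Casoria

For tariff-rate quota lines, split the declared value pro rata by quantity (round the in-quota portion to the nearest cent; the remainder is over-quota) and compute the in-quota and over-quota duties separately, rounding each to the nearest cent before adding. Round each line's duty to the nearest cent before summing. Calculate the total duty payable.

Line 1 (35.76, Karar, 2,218 m², £277,272.18):
Base rate for 35.76 is £3.98/m².
Additional duty on 35.76 from Karar: +65.2% ad valorem. Applied ad valorem rate = 65.2%.
Duty = £277,272.18 × 65.2% + 2,218 × £3.98 = £189,609.10.
Line 2 (19.20, Karar, 6,663 pairs, £1,228,790.46):
Code 19.20 is under a tariff-rate quota (threshold 4,516 pairs). In-quota: 4,516 pairs at 8%; over-quota: 2,147 pairs at 37.5%.
Pro-rata value split: in-quota = £1,228,790.46 × 4,516/6,663 = £832,840.72; over-quota = £1,228,790.46 − £832,840.72 = £395,949.74.
In-quota duty = £832,840.72 × 8% = £66,627.26. Over-quota duty = £395,949.74 × 37.5% = £148,481.15.
Line duty = £66,627.26 + £148,481.15 = £215,108.41.
Line 3 (93.17, Casoria, 2,764 kg, £80,625.88):
Base rate for 93.17 is 19.5%.
Duty = £80,625.88 × 19.5% = £15,722.05.
Total = £189,609.10 + £215,108.41 + £15,722.05 = £420,439.56.

£420,439.56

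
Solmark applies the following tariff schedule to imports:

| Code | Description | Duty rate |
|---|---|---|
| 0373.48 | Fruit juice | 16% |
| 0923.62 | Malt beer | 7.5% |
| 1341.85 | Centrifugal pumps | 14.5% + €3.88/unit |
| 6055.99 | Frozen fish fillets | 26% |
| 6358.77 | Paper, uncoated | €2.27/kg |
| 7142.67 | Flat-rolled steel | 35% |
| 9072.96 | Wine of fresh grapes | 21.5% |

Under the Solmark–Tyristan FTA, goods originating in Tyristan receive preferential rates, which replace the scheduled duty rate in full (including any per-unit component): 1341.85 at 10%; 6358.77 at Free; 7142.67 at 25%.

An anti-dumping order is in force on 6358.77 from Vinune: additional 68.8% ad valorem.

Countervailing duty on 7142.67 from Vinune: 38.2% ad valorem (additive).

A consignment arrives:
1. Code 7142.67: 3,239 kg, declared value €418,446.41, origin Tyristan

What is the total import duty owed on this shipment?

€104,611.60

Line 1 (7142.67, Tyristan, 3,239 kg, €418,446.41):
Base rate for 7142.67 is 35%.
Origin Tyristan qualifies under the Solmark–Tyristan agreement and 7142.67 is covered: preferential rate 25% applies instead.
The additional-duty order on 7142.67 targets Vinune, not Tyristan; it does not apply.
Duty = €418,446.41 × 25% = €104,611.60.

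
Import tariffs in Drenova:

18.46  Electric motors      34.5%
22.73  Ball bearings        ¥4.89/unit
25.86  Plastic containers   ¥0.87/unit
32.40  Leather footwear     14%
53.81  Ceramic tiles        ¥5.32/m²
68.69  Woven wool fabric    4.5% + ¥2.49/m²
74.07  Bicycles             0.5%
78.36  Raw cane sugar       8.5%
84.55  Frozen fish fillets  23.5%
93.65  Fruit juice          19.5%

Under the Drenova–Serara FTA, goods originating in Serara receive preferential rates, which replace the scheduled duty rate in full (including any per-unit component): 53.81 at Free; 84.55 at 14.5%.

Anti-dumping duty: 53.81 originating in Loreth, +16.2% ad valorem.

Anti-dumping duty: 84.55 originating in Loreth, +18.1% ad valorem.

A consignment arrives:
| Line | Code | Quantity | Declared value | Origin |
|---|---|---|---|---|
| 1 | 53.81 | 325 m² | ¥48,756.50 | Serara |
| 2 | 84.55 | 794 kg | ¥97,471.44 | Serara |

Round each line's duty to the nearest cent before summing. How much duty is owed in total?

Line 1 (53.81, Serara, 325 m², ¥48,756.50):
Base rate for 53.81 is ¥5.32/m².
Origin Serara qualifies under the Drenova–Serara agreement and 53.81 is covered: preferential rate Free applies instead.
The additional-duty order on 53.81 targets Loreth, not Serara; it does not apply.
Duty = ¥48,756.50 × 0% = ¥0.00.
Line 2 (84.55, Serara, 794 kg, ¥97,471.44):
Base rate for 84.55 is 23.5%.
Origin Serara qualifies under the Drenova–Serara agreement and 84.55 is covered: preferential rate 14.5% applies instead.
The additional-duty order on 84.55 targets Loreth, not Serara; it does not apply.
Duty = ¥97,471.44 × 14.5% = ¥14,133.36.
Total = ¥0.00 + ¥14,133.36 = ¥14,133.36.

¥14,133.36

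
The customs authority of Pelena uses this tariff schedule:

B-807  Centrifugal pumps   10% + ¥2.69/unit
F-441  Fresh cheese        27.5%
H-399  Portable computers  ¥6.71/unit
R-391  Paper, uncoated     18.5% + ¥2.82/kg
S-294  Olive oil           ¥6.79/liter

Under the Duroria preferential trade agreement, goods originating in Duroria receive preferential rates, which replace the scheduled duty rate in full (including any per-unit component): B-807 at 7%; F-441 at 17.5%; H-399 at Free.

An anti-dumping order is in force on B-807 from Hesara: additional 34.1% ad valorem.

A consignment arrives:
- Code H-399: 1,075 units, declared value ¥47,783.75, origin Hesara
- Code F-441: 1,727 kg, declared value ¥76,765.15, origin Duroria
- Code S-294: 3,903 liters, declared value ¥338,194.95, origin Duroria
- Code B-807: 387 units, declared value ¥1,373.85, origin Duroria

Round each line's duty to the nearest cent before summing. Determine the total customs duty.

¥47,244.69

Line 1 (H-399, Hesara, 1,075 units, ¥47,783.75):
Base rate for H-399 is ¥6.71/unit.
H-399 has an FTA preferential rate, but origin Hesara is not Duroria; base rate stands.
Duty = 1,075 × ¥6.71 = ¥7,213.25.
Line 2 (F-441, Duroria, 1,727 kg, ¥76,765.15):
Base rate for F-441 is 27.5%.
Origin Duroria qualifies under the Pelena–Duroria agreement and F-441 is covered: preferential rate 17.5% applies instead.
Duty = ¥76,765.15 × 17.5% = ¥13,433.90.
Line 3 (S-294, Duroria, 3,903 liters, ¥338,194.95):
Base rate for S-294 is ¥6.79/liter.
Origin Duroria is the FTA partner but S-294 is not on the preference list; base rate stands.
Duty = 3,903 × ¥6.79 = ¥26,501.37.
Line 4 (B-807, Duroria, 387 units, ¥1,373.85):
Base rate for B-807 is 10% + ¥2.69/unit.
Origin Duroria qualifies under the Pelena–Duroria agreement and B-807 is covered: preferential rate 7% applies instead.
The additional-duty order on B-807 targets Hesara, not Duroria; it does not apply.
Duty = ¥1,373.85 × 7% = ¥96.17.
Total = ¥7,213.25 + ¥13,433.90 + ¥26,501.37 + ¥96.17 = ¥47,244.69.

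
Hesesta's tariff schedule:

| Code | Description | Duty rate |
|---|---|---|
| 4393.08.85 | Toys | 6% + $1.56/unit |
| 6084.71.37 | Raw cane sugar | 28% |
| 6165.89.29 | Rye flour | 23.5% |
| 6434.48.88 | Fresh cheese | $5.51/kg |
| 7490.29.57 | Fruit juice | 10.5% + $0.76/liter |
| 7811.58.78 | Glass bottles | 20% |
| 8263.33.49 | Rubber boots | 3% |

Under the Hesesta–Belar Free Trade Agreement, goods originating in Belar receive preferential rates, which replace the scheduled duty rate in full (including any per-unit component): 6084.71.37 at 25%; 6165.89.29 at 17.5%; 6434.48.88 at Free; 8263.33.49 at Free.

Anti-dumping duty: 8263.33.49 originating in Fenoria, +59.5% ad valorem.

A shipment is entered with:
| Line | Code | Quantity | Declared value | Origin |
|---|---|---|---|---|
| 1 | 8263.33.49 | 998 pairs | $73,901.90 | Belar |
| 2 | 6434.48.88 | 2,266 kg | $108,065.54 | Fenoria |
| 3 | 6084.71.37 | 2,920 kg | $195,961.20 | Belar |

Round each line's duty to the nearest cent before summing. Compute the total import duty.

Line 1 (8263.33.49, Belar, 998 pairs, $73,901.90):
Base rate for 8263.33.49 is 3%.
Origin Belar qualifies under the Hesesta–Belar agreement and 8263.33.49 is covered: preferential rate Free applies instead.
The additional-duty order on 8263.33.49 targets Fenoria, not Belar; it does not apply.
Duty = $73,901.90 × 0% = $0.00.
Line 2 (6434.48.88, Fenoria, 2,266 kg, $108,065.54):
Base rate for 6434.48.88 is $5.51/kg.
6434.48.88 has an FTA preferential rate, but origin Fenoria is not Belar; base rate stands.
Duty = 2,266 × $5.51 = $12,485.66.
Line 3 (6084.71.37, Belar, 2,920 kg, $195,961.20):
Base rate for 6084.71.37 is 28%.
Origin Belar qualifies under the Hesesta–Belar agreement and 6084.71.37 is covered: preferential rate 25% applies instead.
Duty = $195,961.20 × 25% = $48,990.30.
Total = $0.00 + $12,485.66 + $48,990.30 = $61,475.96.

$61,475.96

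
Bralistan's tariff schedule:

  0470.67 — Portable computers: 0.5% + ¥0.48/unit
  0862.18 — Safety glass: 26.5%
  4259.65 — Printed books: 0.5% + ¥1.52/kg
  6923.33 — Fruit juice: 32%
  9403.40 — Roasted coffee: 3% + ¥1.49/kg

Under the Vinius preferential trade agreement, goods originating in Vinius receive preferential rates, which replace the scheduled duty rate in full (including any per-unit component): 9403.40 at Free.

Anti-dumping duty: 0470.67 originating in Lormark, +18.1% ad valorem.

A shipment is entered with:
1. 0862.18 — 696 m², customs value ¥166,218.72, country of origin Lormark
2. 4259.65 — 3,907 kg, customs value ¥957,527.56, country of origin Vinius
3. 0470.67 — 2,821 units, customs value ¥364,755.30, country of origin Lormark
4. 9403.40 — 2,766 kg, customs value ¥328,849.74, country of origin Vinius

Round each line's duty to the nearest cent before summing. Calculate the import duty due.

Line 1 (0862.18, Lormark, 696 m², ¥166,218.72):
Base rate for 0862.18 is 26.5%.
Duty = ¥166,218.72 × 26.5% = ¥44,047.96.
Line 2 (4259.65, Vinius, 3,907 kg, ¥957,527.56):
Base rate for 4259.65 is 0.5% + ¥1.52/kg.
Origin Vinius is the FTA partner but 4259.65 is not on the preference list; base rate stands.
Duty = ¥957,527.56 × 0.5% + 3,907 × ¥1.52 = ¥10,726.28.
Line 3 (0470.67, Lormark, 2,821 units, ¥364,755.30):
Base rate for 0470.67 is 0.5% + ¥0.48/unit.
Additional duty on 0470.67 from Lormark: +18.1%. Applied ad valorem rate: 0.5% + 18.1% = 18.6%.
Duty = ¥364,755.30 × 18.6% + 2,821 × ¥0.48 = ¥69,198.57.
Line 4 (9403.40, Vinius, 2,766 kg, ¥328,849.74):
Base rate for 9403.40 is 3% + ¥1.49/kg.
Origin Vinius qualifies under the Bralistan–Vinius agreement and 9403.40 is covered: preferential rate Free applies instead.
Duty = ¥328,849.74 × 0% = ¥0.00.
Total = ¥44,047.96 + ¥10,726.28 + ¥69,198.57 + ¥0.00 = ¥123,972.81.

¥123,972.81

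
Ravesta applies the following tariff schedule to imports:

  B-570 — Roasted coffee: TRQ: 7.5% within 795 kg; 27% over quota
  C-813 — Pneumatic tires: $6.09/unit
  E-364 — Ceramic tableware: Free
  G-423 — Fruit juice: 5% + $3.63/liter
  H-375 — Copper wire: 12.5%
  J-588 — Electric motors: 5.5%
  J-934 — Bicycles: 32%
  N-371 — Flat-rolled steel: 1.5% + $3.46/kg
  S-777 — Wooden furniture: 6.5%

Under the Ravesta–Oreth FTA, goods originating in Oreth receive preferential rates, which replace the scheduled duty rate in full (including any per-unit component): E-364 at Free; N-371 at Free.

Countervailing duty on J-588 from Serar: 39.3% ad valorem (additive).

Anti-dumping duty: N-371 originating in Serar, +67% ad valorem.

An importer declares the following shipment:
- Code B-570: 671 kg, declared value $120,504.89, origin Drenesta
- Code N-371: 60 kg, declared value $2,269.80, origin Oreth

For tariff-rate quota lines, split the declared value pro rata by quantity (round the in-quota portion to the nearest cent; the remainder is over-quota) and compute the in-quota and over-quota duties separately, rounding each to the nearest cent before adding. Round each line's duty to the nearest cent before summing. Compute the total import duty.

$9,037.87

Line 1 (B-570, Drenesta, 671 kg, $120,504.89):
Code B-570 is under a tariff-rate quota (threshold 795 kg). Quantity 671 kg is within the quota, so the in-quota rate 7.5% applies to the full value.
Duty = $120,504.89 × 7.5% = $9,037.87.
Line 2 (N-371, Oreth, 60 kg, $2,269.80):
Base rate for N-371 is 1.5% + $3.46/kg.
Origin Oreth qualifies under the Ravesta–Oreth agreement and N-371 is covered: preferential rate Free applies instead.
The additional-duty order on N-371 targets Serar, not Oreth; it does not apply.
Duty = $2,269.80 × 0% = $0.00.
Total = $9,037.87 + $0.00 = $9,037.87.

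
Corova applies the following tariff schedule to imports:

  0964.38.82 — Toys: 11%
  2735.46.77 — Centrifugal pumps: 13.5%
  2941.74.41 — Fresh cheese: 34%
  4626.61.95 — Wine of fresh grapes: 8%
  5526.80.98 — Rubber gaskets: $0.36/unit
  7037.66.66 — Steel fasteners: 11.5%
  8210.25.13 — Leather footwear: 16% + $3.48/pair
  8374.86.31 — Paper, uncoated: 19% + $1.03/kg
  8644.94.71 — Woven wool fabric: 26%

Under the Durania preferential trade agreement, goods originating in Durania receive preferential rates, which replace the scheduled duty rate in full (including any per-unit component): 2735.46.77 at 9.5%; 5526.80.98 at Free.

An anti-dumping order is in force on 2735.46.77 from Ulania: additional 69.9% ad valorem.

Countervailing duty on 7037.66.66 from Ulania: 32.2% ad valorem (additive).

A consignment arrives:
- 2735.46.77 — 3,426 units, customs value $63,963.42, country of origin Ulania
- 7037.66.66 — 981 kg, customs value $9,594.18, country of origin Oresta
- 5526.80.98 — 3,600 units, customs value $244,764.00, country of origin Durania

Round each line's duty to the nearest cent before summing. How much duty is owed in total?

$54,448.82

Line 1 (2735.46.77, Ulania, 3,426 units, $63,963.42):
Base rate for 2735.46.77 is 13.5%.
2735.46.77 has an FTA preferential rate, but origin Ulania is not Durania; base rate stands.
Additional duty on 2735.46.77 from Ulania: +69.9%. Applied ad valorem rate: 13.5% + 69.9% = 83.4%.
Duty = $63,963.42 × 83.4% = $53,345.49.
Line 2 (7037.66.66, Oresta, 981 kg, $9,594.18):
Base rate for 7037.66.66 is 11.5%.
The additional-duty order on 7037.66.66 targets Ulania, not Oresta; it does not apply.
Duty = $9,594.18 × 11.5% = $1,103.33.
Line 3 (5526.80.98, Durania, 3,600 units, $244,764.00):
Base rate for 5526.80.98 is $0.36/unit.
Origin Durania qualifies under the Corova–Durania agreement and 5526.80.98 is covered: preferential rate Free applies instead.
Duty = $244,764.00 × 0% = $0.00.
Total = $53,345.49 + $1,103.33 + $0.00 = $54,448.82.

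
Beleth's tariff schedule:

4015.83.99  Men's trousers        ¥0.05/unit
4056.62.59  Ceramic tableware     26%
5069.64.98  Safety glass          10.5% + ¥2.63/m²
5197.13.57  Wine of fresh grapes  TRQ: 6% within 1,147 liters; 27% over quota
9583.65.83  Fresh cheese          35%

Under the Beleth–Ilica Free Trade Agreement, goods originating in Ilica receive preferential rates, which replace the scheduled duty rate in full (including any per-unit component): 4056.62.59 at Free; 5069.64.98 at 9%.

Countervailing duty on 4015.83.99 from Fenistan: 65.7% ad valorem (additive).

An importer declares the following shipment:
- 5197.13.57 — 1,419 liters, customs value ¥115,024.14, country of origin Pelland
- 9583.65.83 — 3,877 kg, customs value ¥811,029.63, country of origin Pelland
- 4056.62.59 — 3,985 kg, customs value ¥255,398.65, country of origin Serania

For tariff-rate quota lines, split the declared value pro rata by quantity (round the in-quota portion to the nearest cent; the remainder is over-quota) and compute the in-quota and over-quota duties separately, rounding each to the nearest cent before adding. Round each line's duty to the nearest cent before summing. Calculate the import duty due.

Line 1 (5197.13.57, Pelland, 1,419 liters, ¥115,024.14):
Code 5197.13.57 is under a tariff-rate quota (threshold 1,147 liters). In-quota: 1,147 liters at 6%; over-quota: 272 liters at 27%.
Pro-rata value split: in-quota = ¥115,024.14 × 1,147/1,419 = ¥92,975.82; over-quota = ¥115,024.14 − ¥92,975.82 = ¥22,048.32.
In-quota duty = ¥92,975.82 × 6% = ¥5,578.55. Over-quota duty = ¥22,048.32 × 27% = ¥5,953.05.
Line duty = ¥5,578.55 + ¥5,953.05 = ¥11,531.60.
Line 2 (9583.65.83, Pelland, 3,877 kg, ¥811,029.63):
Base rate for 9583.65.83 is 35%.
Duty = ¥811,029.63 × 35% = ¥283,860.37.
Line 3 (4056.62.59, Serania, 3,985 kg, ¥255,398.65):
Base rate for 4056.62.59 is 26%.
4056.62.59 has an FTA preferential rate, but origin Serania is not Ilica; base rate stands.
Duty = ¥255,398.65 × 26% = ¥66,403.65.
Total = ¥11,531.60 + ¥283,860.37 + ¥66,403.65 = ¥361,795.62.

¥361,795.62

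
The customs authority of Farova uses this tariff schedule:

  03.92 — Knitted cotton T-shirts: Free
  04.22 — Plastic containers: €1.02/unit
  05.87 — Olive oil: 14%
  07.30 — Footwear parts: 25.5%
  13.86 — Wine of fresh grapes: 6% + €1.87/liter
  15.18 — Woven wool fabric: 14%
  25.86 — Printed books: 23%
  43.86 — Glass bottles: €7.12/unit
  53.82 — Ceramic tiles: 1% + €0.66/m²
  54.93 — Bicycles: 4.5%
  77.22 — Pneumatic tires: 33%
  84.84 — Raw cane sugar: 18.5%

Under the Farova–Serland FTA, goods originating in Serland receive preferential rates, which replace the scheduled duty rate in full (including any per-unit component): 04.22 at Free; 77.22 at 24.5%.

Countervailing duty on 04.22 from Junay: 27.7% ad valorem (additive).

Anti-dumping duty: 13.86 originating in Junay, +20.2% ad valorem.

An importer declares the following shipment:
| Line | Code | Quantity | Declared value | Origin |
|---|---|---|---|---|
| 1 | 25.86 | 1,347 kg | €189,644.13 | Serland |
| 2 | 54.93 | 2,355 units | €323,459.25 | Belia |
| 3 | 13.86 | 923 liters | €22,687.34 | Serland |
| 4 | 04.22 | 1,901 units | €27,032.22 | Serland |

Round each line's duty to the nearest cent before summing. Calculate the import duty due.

€61,261.07

Line 1 (25.86, Serland, 1,347 kg, €189,644.13):
Base rate for 25.86 is 23%.
Origin Serland is the FTA partner but 25.86 is not on the preference list; base rate stands.
Duty = €189,644.13 × 23% = €43,618.15.
Line 2 (54.93, Belia, 2,355 units, €323,459.25):
Base rate for 54.93 is 4.5%.
Duty = €323,459.25 × 4.5% = €14,555.67.
Line 3 (13.86, Serland, 923 liters, €22,687.34):
Base rate for 13.86 is 6% + €1.87/liter.
Origin Serland is the FTA partner but 13.86 is not on the preference list; base rate stands.
The additional-duty order on 13.86 targets Junay, not Serland; it does not apply.
Duty = €22,687.34 × 6% + 923 × €1.87 = €3,087.25.
Line 4 (04.22, Serland, 1,901 units, €27,032.22):
Base rate for 04.22 is €1.02/unit.
Origin Serland qualifies under the Farova–Serland agreement and 04.22 is covered: preferential rate Free applies instead.
The additional-duty order on 04.22 targets Junay, not Serland; it does not apply.
Duty = €27,032.22 × 0% = €0.00.
Total = €43,618.15 + €14,555.67 + €3,087.25 + €0.00 = €61,261.07.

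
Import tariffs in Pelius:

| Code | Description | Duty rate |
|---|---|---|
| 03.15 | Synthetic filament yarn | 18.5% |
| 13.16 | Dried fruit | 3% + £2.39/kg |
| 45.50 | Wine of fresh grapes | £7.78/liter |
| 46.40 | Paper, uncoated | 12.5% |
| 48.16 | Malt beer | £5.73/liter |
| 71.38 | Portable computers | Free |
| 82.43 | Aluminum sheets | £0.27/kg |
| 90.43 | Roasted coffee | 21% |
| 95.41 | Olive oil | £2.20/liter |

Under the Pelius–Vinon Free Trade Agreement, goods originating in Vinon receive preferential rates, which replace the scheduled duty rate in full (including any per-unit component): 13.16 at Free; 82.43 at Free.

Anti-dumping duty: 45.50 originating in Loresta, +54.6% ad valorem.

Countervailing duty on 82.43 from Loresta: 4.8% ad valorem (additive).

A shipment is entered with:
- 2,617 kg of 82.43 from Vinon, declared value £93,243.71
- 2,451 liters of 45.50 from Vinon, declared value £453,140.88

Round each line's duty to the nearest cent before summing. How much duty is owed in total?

£19,068.78

Line 1 (82.43, Vinon, 2,617 kg, £93,243.71):
Base rate for 82.43 is £0.27/kg.
Origin Vinon qualifies under the Pelius–Vinon agreement and 82.43 is covered: preferential rate Free applies instead.
The additional-duty order on 82.43 targets Loresta, not Vinon; it does not apply.
Duty = £93,243.71 × 0% = £0.00.
Line 2 (45.50, Vinon, 2,451 liters, £453,140.88):
Base rate for 45.50 is £7.78/liter.
Origin Vinon is the FTA partner but 45.50 is not on the preference list; base rate stands.
The additional-duty order on 45.50 targets Loresta, not Vinon; it does not apply.
Duty = 2,451 × £7.78 = £19,068.78.
Total = £0.00 + £19,068.78 = £19,068.78.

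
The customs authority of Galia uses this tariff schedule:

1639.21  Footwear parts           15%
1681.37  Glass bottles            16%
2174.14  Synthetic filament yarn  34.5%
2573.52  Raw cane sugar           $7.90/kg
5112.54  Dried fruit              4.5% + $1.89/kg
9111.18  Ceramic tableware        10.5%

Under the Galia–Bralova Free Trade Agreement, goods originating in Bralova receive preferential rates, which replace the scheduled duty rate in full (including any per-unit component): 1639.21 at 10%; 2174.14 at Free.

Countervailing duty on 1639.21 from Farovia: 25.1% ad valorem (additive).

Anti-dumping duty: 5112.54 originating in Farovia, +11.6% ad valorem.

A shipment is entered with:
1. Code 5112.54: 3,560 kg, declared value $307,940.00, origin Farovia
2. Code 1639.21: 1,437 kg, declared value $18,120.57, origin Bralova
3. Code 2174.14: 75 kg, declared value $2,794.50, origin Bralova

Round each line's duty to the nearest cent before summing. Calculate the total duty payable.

Line 1 (5112.54, Farovia, 3,560 kg, $307,940.00):
Base rate for 5112.54 is 4.5% + $1.89/kg.
Additional duty on 5112.54 from Farovia: +11.6%. Applied ad valorem rate: 4.5% + 11.6% = 16.1%.
Duty = $307,940.00 × 16.1% + 3,560 × $1.89 = $56,306.74.
Line 2 (1639.21, Bralova, 1,437 kg, $18,120.57):
Base rate for 1639.21 is 15%.
Origin Bralova qualifies under the Galia–Bralova agreement and 1639.21 is covered: preferential rate 10% applies instead.
The additional-duty order on 1639.21 targets Farovia, not Bralova; it does not apply.
Duty = $18,120.57 × 10% = $1,812.06.
Line 3 (2174.14, Bralova, 75 kg, $2,794.50):
Base rate for 2174.14 is 34.5%.
Origin Bralova qualifies under the Galia–Bralova agreement and 2174.14 is covered: preferential rate Free applies instead.
Duty = $2,794.50 × 0% = $0.00.
Total = $56,306.74 + $1,812.06 + $0.00 = $58,118.80.

$58,118.80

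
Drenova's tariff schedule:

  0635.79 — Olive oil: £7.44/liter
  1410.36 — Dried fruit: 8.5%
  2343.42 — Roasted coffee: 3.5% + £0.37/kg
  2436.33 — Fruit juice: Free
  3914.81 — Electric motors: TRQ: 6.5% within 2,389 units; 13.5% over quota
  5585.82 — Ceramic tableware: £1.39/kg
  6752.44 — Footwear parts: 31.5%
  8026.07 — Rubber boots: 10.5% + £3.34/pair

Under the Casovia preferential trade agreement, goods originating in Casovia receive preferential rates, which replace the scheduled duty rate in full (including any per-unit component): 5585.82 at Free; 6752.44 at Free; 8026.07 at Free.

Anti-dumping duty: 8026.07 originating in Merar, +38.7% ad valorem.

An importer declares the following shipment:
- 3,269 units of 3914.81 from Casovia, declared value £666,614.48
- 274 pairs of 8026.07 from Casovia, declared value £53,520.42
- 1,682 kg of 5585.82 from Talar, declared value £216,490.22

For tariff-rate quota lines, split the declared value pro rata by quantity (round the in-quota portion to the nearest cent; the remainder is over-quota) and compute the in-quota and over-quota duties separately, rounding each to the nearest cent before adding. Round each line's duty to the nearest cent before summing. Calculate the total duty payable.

Line 1 (3914.81, Casovia, 3,269 units, £666,614.48):
Code 3914.81 is under a tariff-rate quota (threshold 2,389 units). In-quota: 2,389 units at 6.5%; over-quota: 880 units at 13.5%.
Pro-rata value split: in-quota = £666,614.48 × 2,389/3,269 = £487,164.88; over-quota = £666,614.48 − £487,164.88 = £179,449.60.
In-quota duty = £487,164.88 × 6.5% = £31,665.72. Over-quota duty = £179,449.60 × 13.5% = £24,225.70.
Line duty = £31,665.72 + £24,225.70 = £55,891.42.
Line 2 (8026.07, Casovia, 274 pairs, £53,520.42):
Base rate for 8026.07 is 10.5% + £3.34/pair.
Origin Casovia qualifies under the Drenova–Casovia agreement and 8026.07 is covered: preferential rate Free applies instead.
The additional-duty order on 8026.07 targets Merar, not Casovia; it does not apply.
Duty = £53,520.42 × 0% = £0.00.
Line 3 (5585.82, Talar, 1,682 kg, £216,490.22):
Base rate for 5585.82 is £1.39/kg.
5585.82 has an FTA preferential rate, but origin Talar is not Casovia; base rate stands.
Duty = 1,682 × £1.39 = £2,337.98.
Total = £55,891.42 + £0.00 + £2,337.98 = £58,229.40.

£58,229.40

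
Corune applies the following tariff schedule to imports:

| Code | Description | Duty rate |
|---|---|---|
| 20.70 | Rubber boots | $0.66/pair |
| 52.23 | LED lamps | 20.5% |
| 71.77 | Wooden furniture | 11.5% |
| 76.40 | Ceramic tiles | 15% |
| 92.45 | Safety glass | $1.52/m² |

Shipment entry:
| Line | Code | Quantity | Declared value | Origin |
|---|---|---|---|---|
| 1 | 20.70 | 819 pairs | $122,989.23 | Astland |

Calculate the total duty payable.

Line 1 (20.70, Astland, 819 pairs, $122,989.23):
Base rate for 20.70 is $0.66/pair.
Duty = 819 × $0.66 = $540.54.

$540.54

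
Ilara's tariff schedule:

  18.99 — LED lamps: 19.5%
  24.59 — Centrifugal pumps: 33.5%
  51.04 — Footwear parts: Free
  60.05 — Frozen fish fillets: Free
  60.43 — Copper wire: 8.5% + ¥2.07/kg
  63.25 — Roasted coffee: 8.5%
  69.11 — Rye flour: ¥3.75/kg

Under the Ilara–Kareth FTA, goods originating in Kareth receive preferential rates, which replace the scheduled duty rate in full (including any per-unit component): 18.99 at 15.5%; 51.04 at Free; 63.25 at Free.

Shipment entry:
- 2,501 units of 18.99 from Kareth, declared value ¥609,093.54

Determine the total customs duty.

Line 1 (18.99, Kareth, 2,501 units, ¥609,093.54):
Base rate for 18.99 is 19.5%.
Origin Kareth qualifies under the Ilara–Kareth agreement and 18.99 is covered: preferential rate 15.5% applies instead.
Duty = ¥609,093.54 × 15.5% = ¥94,409.50.

¥94,409.50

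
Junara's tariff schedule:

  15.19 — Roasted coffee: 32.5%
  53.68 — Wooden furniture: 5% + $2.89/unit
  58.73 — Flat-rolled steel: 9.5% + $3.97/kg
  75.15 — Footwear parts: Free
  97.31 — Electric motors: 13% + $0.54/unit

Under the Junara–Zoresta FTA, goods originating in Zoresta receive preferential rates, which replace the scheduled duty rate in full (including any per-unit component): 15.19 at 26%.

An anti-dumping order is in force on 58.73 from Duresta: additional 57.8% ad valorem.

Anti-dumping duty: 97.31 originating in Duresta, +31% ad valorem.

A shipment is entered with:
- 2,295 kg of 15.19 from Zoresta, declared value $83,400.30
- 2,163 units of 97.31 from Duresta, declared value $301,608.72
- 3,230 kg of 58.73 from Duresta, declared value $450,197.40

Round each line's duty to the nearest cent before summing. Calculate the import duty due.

Line 1 (15.19, Zoresta, 2,295 kg, $83,400.30):
Base rate for 15.19 is 32.5%.
Origin Zoresta qualifies under the Junara–Zoresta agreement and 15.19 is covered: preferential rate 26% applies instead.
Duty = $83,400.30 × 26% = $21,684.08.
Line 2 (97.31, Duresta, 2,163 units, $301,608.72):
Base rate for 97.31 is 13% + $0.54/unit.
Additional duty on 97.31 from Duresta: +31%. Applied ad valorem rate: 13% + 31% = 44%.
Duty = $301,608.72 × 44% + 2,163 × $0.54 = $133,875.86.
Line 3 (58.73, Duresta, 3,230 kg, $450,197.40):
Base rate for 58.73 is 9.5% + $3.97/kg.
Additional duty on 58.73 from Duresta: +57.8%. Applied ad valorem rate: 9.5% + 57.8% = 67.3%.
Duty = $450,197.40 × 67.3% + 3,230 × $3.97 = $315,805.95.
Total = $21,684.08 + $133,875.86 + $315,805.95 = $471,365.89.

$471,365.89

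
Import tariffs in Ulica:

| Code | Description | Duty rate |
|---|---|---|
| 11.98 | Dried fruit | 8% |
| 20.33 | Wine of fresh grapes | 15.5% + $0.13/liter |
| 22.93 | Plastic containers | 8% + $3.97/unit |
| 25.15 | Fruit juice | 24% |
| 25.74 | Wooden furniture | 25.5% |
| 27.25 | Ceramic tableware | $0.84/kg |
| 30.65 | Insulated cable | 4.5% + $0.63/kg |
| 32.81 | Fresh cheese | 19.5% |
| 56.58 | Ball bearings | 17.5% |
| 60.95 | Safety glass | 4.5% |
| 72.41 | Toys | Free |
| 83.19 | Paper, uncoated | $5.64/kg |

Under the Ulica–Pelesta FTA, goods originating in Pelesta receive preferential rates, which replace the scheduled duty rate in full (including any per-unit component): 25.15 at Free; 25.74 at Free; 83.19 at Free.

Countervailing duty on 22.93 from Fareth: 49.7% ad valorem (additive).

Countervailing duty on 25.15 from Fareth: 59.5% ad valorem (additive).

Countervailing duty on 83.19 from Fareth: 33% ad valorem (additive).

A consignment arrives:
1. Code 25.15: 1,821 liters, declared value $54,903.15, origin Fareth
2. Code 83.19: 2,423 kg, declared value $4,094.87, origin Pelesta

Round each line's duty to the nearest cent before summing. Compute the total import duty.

Line 1 (25.15, Fareth, 1,821 liters, $54,903.15):
Base rate for 25.15 is 24%.
25.15 has an FTA preferential rate, but origin Fareth is not Pelesta; base rate stands.
Additional duty on 25.15 from Fareth: +59.5%. Applied ad valorem rate: 24% + 59.5% = 83.5%.
Duty = $54,903.15 × 83.5% = $45,844.13.
Line 2 (83.19, Pelesta, 2,423 kg, $4,094.87):
Base rate for 83.19 is $5.64/kg.
Origin Pelesta qualifies under the Ulica–Pelesta agreement and 83.19 is covered: preferential rate Free applies instead.
The additional-duty order on 83.19 targets Fareth, not Pelesta; it does not apply.
Duty = $4,094.87 × 0% = $0.00.
Total = $45,844.13 + $0.00 = $45,844.13.

$45,844.13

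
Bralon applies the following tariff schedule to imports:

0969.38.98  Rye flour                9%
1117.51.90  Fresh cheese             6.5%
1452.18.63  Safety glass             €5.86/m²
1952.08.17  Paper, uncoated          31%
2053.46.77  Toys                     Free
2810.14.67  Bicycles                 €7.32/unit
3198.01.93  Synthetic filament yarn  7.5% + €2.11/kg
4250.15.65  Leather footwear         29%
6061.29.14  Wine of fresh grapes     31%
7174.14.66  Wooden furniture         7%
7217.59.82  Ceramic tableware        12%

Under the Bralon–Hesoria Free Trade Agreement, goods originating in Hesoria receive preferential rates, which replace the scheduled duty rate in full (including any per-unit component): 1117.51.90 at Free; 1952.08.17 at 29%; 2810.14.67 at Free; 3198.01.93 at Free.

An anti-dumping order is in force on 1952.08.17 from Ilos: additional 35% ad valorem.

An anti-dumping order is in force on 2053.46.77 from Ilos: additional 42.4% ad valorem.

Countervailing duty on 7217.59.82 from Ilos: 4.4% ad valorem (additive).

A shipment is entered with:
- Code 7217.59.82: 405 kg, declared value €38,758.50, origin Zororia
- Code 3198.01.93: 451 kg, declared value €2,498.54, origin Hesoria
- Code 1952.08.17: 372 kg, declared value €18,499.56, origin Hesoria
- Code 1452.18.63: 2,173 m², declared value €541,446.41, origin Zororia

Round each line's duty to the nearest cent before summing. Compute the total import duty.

Line 1 (7217.59.82, Zororia, 405 kg, €38,758.50):
Base rate for 7217.59.82 is 12%.
The additional-duty order on 7217.59.82 targets Ilos, not Zororia; it does not apply.
Duty = €38,758.50 × 12% = €4,651.02.
Line 2 (3198.01.93, Hesoria, 451 kg, €2,498.54):
Base rate for 3198.01.93 is 7.5% + €2.11/kg.
Origin Hesoria qualifies under the Bralon–Hesoria agreement and 3198.01.93 is covered: preferential rate Free applies instead.
Duty = €2,498.54 × 0% = €0.00.
Line 3 (1952.08.17, Hesoria, 372 kg, €18,499.56):
Base rate for 1952.08.17 is 31%.
Origin Hesoria qualifies under the Bralon–Hesoria agreement and 1952.08.17 is covered: preferential rate 29% applies instead.
The additional-duty order on 1952.08.17 targets Ilos, not Hesoria; it does not apply.
Duty = €18,499.56 × 29% = €5,364.87.
Line 4 (1452.18.63, Zororia, 2,173 m², €541,446.41):
Base rate for 1452.18.63 is €5.86/m².
Duty = 2,173 × €5.86 = €12,733.78.
Total = €4,651.02 + €0.00 + €5,364.87 + €12,733.78 = €22,749.67.

€22,749.67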